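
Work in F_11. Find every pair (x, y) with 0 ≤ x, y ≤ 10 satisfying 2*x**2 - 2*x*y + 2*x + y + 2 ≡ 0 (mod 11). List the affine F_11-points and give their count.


Affine F_11-points: {(0, 9), (1, 6), (2, 1), (3, 3), (4, 6), (5, 2), (7, 2), (8, 9), (9, 1), (10, 3)}; count = 10.

For each of the 121 pairs (x, y) ∈ F_11², evaluate f(x, y) mod 11. Record the zeros.
  x = 0: [0↦2, 1↦3, 2↦4, 3↦5, 4↦6, 5↦7, 6↦8, 7↦9, 8↦10, 9↦0, 10↦1]  zeros at y ∈ {9}
  x = 1: [0↦6, 1↦5, 2↦4, 3↦3, 4↦2, 5↦1, 6↦0, 7↦10, 8↦9, 9↦8, 10↦7]  zeros at y ∈ {6}
  x = 2: [0↦3, 1↦0, 2↦8, 3↦5, 4↦2, 5↦10, 6↦7, 7↦4, 8↦1, 9↦9, 10↦6]  zeros at y ∈ {1}
  x = 3: [0↦4, 1↦10, 2↦5, 3↦0, 4↦6, 5↦1, 6↦7, 7↦2, 8↦8, 9↦3, 10↦9]  zeros at y ∈ {3}
  x = 4: [0↦9, 1↦2, 2↦6, 3↦10, 4↦3, 5↦7, 6↦0, 7↦4, 8↦8, 9↦1, 10↦5]  zeros at y ∈ {6}
  x = 5: [0↦7, 1↦9, 2↦0, 3↦2, 4↦4, 5↦6, 6↦8, 7↦10, 8↦1, 9↦3, 10↦5]  zeros at y ∈ {2}
  x = 6: [0↦9, 1↦9, 2↦9, 3↦9, 4↦9, 5↦9, 6↦9, 7↦9, 8↦9, 9↦9, 10↦9]  zeros at y ∈ ∅
  x = 7: [0↦4, 1↦2, 2↦0, 3↦9, 4↦7, 5↦5, 6↦3, 7↦1, 8↦10, 9↦8, 10↦6]  zeros at y ∈ {2}
  x = 8: [0↦3, 1↦10, 2↦6, 3↦2, 4↦9, 5↦5, 6↦1, 7↦8, 8↦4, 9↦0, 10↦7]  zeros at y ∈ {9}
  x = 9: [0↦6, 1↦0, 2↦5, 3↦10, 4↦4, 5↦9, 6↦3, 7↦8, 8↦2, 9↦7, 10↦1]  zeros at y ∈ {1}
  x = 10: [0↦2, 1↦5, 2↦8, 3↦0, 4↦3, 5↦6, 6↦9, 7↦1, 8↦4, 9↦7, 10↦10]  zeros at y ∈ {3}
Collecting zeros: affine points = {(0, 9), (1, 6), (2, 1), (3, 3), (4, 6), (5, 2), (7, 2), (8, 9), (9, 1), (10, 3)}.
Total count |C(F_11)_aff| = 10.


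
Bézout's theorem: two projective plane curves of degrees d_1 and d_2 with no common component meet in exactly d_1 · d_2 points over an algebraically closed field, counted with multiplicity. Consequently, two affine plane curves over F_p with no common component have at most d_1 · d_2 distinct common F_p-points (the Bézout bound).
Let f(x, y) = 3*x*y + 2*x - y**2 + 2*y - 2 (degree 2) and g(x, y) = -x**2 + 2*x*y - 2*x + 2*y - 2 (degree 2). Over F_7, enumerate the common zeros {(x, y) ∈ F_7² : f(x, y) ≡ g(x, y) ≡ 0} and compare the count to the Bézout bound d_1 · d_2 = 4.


Common zeros: {(3, 3)}; count = 1; Bézout bound = 4.

deg(f) = 2, deg(g) = 2, so Bézout bound = 4.
Scan x ∈ F_7. For each x, list the y ∈ F_7 with f(x, y) ≡ 0 and those with g(x, y) ≡ 0 (mod 7); the common zeros in that column are the intersection.
  x = 0: f ≡ 0 at y ∈ ∅; g ≡ 0 at y ∈ {1}; common: ∅.
  x = 1: f ≡ 0 at y ∈ {0, 5}; g ≡ 0 at y ∈ {3}; common: ∅.
  x = 2: f ≡ 0 at y ∈ {2, 6}; g ≡ 0 at y ∈ {4}; common: ∅.
  x = 3: f ≡ 0 at y ∈ {1, 3}; g ≡ 0 at y ∈ {3}; common: {3}.
  x = 4: f ≡ 0 at y ∈ ∅; g ≡ 0 at y ∈ {4}; common: ∅.
  x = 5: f ≡ 0 at y ∈ ∅; g ≡ 0 at y ∈ {6}; common: ∅.
  x = 6: f ≡ 0 at y ∈ ∅; g ≡ 0 at y ∈ ∅; common: ∅.
Collecting: common zeros = {(3, 3)}, so the count is 1.
Comparison with the Bézout bound: 1 ≤ 4 = deg(f)·deg(g), as expected for curves with no common component (the affine F_7-count falls short of the bound because intersections may lie at infinity, over extension fields, or carry multiplicity).


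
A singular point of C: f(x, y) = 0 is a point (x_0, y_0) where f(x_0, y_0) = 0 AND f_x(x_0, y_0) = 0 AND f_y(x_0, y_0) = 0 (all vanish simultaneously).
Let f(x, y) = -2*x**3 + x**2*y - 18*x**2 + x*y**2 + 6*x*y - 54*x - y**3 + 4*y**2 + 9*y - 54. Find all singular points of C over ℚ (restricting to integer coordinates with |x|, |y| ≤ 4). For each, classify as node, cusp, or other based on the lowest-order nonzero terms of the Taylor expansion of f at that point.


Singular points: {(-3, 0)}; classification: cusp.

Compute partial derivatives:
  f_x = -6*x**2 + 2*x*y - 36*x + y**2 + 6*y - 54.
  f_y = x**2 + 2*x*y + 6*x - 3*y**2 + 8*y + 9.
Scan x_0 ∈ {−4, ..., 4}. For each x_0, f_y(x_0, y) is a polynomial in y; find its integer roots y ∈ {−4, ..., 4}, then test f_x and f at those candidates.
  x = -4: f_y(-4, y) = 1 - 3*y**2; no integer root y with |y| ≤ 4.
  x = -3: f_y(-3, y) = -3*y**2 + 2*y; vanishes at y ∈ {0}. (-3, 0): f_x = 0, f = 0 — SINGULAR.
  x = -2: f_y(-2, y) = -3*y**2 + 4*y + 1; no integer root y with |y| ≤ 4.
  x = -1: f_y(-1, y) = -3*y**2 + 6*y + 4; no integer root y with |y| ≤ 4.
  x = 0: f_y(0, y) = -3*y**2 + 8*y + 9; no integer root y with |y| ≤ 4.
  x = 1: f_y(1, y) = -3*y**2 + 10*y + 16; no integer root y with |y| ≤ 4.
  x = 2: f_y(2, y) = -3*y**2 + 12*y + 25; no integer root y with |y| ≤ 4.
  x = 3: f_y(3, y) = -3*y**2 + 14*y + 36; no integer root y with |y| ≤ 4.
  x = 4: f_y(4, y) = -3*y**2 + 16*y + 49; no integer root y with |y| ≤ 4.
Only singular point on the grid: (-3, 0).
Classify: substitute x = -3 + u, y = 0 + v and expand: f = -2*u**3 + u**2*v + u*v**2 - v**3 + v**2.
No constant or linear terms (consistent with a singular point). Quadratic part: v**2. Cubic part: -2*u**3 + u**2*v + u*v**2 - v**3.
The quadratic part v**2 is a perfect square, so there is a single (double) tangent line v = 0, i.e. y = 0. Restricting the cubic part to that line (v = 0) leaves -2*u**3 ≠ 0, so f is not divisible by v and the branch is v² ≈ 2*u**3 to lowest order — this is a cusp.
Classification: cusp.


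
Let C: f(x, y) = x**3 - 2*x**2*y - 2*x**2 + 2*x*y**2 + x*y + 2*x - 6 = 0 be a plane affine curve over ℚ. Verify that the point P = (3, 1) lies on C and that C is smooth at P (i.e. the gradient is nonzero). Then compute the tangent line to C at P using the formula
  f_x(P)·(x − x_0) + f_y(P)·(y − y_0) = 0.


Tangent line at P: 8*x - 3*y - 21 = 0.

Step 1: f(3, 1) = 0, so P lies on C.
Step 2: partial derivatives
  f_x(x, y) = 3*x**2 - 4*x*y - 4*x + 2*y**2 + y + 2, f_y(x, y) = -2*x**2 + 4*x*y + x.
  f_x(P) = 8, f_y(P) = -3 (gradient nonzero, so P is smooth).
Step 3: tangent line at P: 8·(x − 3) + -3·(y − 1) = 0.
Expanding: 8*x - 3*y - 21 = 0.


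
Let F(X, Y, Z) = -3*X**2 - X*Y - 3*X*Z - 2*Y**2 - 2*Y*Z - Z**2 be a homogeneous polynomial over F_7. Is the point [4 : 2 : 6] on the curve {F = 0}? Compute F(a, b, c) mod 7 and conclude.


F(4,2,6) ≡ 0 (mod 7); P is on the curve.

Evaluate F(4, 2, 6) term-by-term (mod 7).
  -3*X**2 ↦ -3·16·1·1 = -48
  -X*Y ↦ -1·4·2·1 = -8
  -3*X*Z ↦ -3·4·1·6 = -72
  -2*Y**2 ↦ -2·1·4·1 = -8
  -2*Y*Z ↦ -2·1·2·6 = -24
  -Z**2 ↦ -1·1·1·36 = -36
Sum: F(4, 2, 6) = (-48) + (-8) + (-72) + (-8) + (-24) + (-36) = -196.
Reducing mod 7: -196 ≡ 0 (mod 7).
Since F(a, b, c) ≡ 0 (mod 7), P lies on the curve.


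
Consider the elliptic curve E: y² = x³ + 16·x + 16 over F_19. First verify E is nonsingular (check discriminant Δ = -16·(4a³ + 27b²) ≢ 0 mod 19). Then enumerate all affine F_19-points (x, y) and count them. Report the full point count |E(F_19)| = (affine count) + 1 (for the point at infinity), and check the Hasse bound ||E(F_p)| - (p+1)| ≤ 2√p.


Affine points = {(0, 4), (0, 15), (4, 7), (4, 12), (6, 9), (6, 10), (10, 6), (10, 13), (12, 6), (12, 13), (14, 1), (14, 18), (16, 6), (16, 13)}; affine count = 14; |E(F_19)| = 15.

Discriminant check: Δ ∝ 4a³ + 27b² = 4·16³ + 27·16² = 4·4096 + 27·256 ≡ 2 (mod 19). Nonzero ⇒ E is nonsingular.
For each x ∈ F_19, compute rhs = x³ + 16·x + 16 mod 19, then count y ∈ F_19 with y² ≡ rhs.
  x = 0: rhs = 16, matching y values: 4, 15 (2 points).
  x = 1: rhs = 14, matching y values: none (0 points).
  x = 2: rhs = 18, matching y values: none (0 points).
  x = 3: rhs = 15, matching y values: none (0 points).
  x = 4: rhs = 11, matching y values: 7, 12 (2 points).
  x = 5: rhs = 12, matching y values: none (0 points).
  x = 6: rhs = 5, matching y values: 9, 10 (2 points).
  x = 7: rhs = 15, matching y values: none (0 points).
  x = 8: rhs = 10, matching y values: none (0 points).
  x = 9: rhs = 15, matching y values: none (0 points).
  x = 10: rhs = 17, matching y values: 6, 13 (2 points).
  x = 11: rhs = 3, matching y values: none (0 points).
  x = 12: rhs = 17, matching y values: 6, 13 (2 points).
  x = 13: rhs = 8, matching y values: none (0 points).
  x = 14: rhs = 1, matching y values: 1, 18 (2 points).
  x = 15: rhs = 2, matching y values: none (0 points).
  x = 16: rhs = 17, matching y values: 6, 13 (2 points).
  x = 17: rhs = 14, matching y values: none (0 points).
  x = 18: rhs = 18, matching y values: none (0 points).
Total affine count: 14.
Full point count |E(F_19)| = 14 + 1 = 15.
Hasse bound: |15 − (19+1)| = |-5| = 5 ≤ 2√19 ≈ 8.7178 ✓.


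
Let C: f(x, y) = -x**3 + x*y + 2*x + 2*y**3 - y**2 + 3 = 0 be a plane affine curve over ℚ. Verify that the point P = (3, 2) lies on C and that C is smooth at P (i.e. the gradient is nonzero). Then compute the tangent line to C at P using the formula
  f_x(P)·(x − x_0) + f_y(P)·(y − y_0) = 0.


Tangent line at P: -23*x + 23*y + 23 = 0.

Step 1: f(3, 2) = 0, so P lies on C.
Step 2: partial derivatives
  f_x(x, y) = -3*x**2 + y + 2, f_y(x, y) = x + 6*y**2 - 2*y.
  f_x(P) = -23, f_y(P) = 23 (gradient nonzero, so P is smooth).
Step 3: tangent line at P: -23·(x − 3) + 23·(y − 2) = 0.
Expanding: -23*x + 23*y + 23 = 0.


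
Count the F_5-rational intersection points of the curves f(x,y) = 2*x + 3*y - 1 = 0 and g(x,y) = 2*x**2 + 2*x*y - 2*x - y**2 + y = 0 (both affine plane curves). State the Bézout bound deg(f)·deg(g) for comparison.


Common zeros: {(1, 3)}; count = 1; Bézout bound = 2.

deg(f) = 1, deg(g) = 2, so Bézout bound = 2.
Scan x ∈ F_5. For each x, list the y ∈ F_5 with f(x, y) ≡ 0 and those with g(x, y) ≡ 0 (mod 5); the common zeros in that column are the intersection.
  x = 0: f ≡ 0 at y ∈ {2}; g ≡ 0 at y ∈ {0, 1}; common: ∅.
  x = 1: f ≡ 0 at y ∈ {3}; g ≡ 0 at y ∈ {0, 3}; common: {3}.
  x = 2: f ≡ 0 at y ∈ {4}; g ≡ 0 at y ∈ {2, 3}; common: ∅.
  x = 3: f ≡ 0 at y ∈ {0}; g ≡ 0 at y ∈ ∅; common: ∅.
  x = 4: f ≡ 0 at y ∈ {1}; g ≡ 0 at y ∈ ∅; common: ∅.
Collecting: common zeros = {(1, 3)}, so the count is 1.
Comparison with the Bézout bound: 1 ≤ 2 = deg(f)·deg(g), as expected for curves with no common component (the affine F_5-count falls short of the bound because intersections may lie at infinity, over extension fields, or carry multiplicity).


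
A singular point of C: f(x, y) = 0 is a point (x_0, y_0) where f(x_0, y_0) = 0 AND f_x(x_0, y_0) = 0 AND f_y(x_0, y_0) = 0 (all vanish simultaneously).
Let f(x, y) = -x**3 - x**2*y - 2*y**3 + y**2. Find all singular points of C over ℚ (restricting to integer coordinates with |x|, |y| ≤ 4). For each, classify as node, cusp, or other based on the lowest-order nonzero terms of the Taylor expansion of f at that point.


Singular points: {(0, 0)}; classification: cusp.

Compute partial derivatives:
  f_x = -3*x**2 - 2*x*y.
  f_y = -x**2 - 6*y**2 + 2*y.
Scan x_0 ∈ {−4, ..., 4}. For each x_0, f_y(x_0, y) is a polynomial in y; find its integer roots y ∈ {−4, ..., 4}, then test f_x and f at those candidates.
  x = -4: f_y(-4, y) = -6*y**2 + 2*y - 16; no integer root y with |y| ≤ 4.
  x = -3: f_y(-3, y) = -6*y**2 + 2*y - 9; no integer root y with |y| ≤ 4.
  x = -2: f_y(-2, y) = -6*y**2 + 2*y - 4; no integer root y with |y| ≤ 4.
  x = -1: f_y(-1, y) = -6*y**2 + 2*y - 1; no integer root y with |y| ≤ 4.
  x = 0: f_y(0, y) = -6*y**2 + 2*y; vanishes at y ∈ {0}. (0, 0): f_x = 0, f = 0 — SINGULAR.
  x = 1: f_y(1, y) = -6*y**2 + 2*y - 1; no integer root y with |y| ≤ 4.
  x = 2: f_y(2, y) = -6*y**2 + 2*y - 4; no integer root y with |y| ≤ 4.
  x = 3: f_y(3, y) = -6*y**2 + 2*y - 9; no integer root y with |y| ≤ 4.
  x = 4: f_y(4, y) = -6*y**2 + 2*y - 16; no integer root y with |y| ≤ 4.
Only singular point on the grid: (0, 0).
Classify: substitute x = 0 + u, y = 0 + v and expand: f = -u**3 - u**2*v - 2*v**3 + v**2.
No constant or linear terms (consistent with a singular point). Quadratic part: v**2. Cubic part: -u**3 - u**2*v - 2*v**3.
The quadratic part v**2 is a perfect square, so there is a single (double) tangent line v = 0, i.e. y = 0. Restricting the cubic part to that line (v = 0) leaves -u**3 ≠ 0, so f is not divisible by v and the branch is v² ≈ u**3 to lowest order — this is a cusp.
Classification: cusp.


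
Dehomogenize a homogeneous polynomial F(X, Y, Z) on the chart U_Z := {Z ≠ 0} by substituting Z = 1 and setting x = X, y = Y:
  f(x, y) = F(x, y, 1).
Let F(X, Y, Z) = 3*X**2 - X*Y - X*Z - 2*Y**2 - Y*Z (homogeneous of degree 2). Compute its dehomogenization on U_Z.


f(x, y) = 3*x**2 - x*y - x - 2*y**2 - y

On U_Z we set Z = 1. Each monomial c·X^i·Y^j·Z^k in F becomes c·x^i·y^j·1^k = c·x^i·y^j.
Substituting Z = 1: F(X, Y, 1) = 3*x**2 - x*y - x - 2*y**2 - y.
Note: deg(f) ≤ deg(F) = 2; strict inequality happens when F is divisible by Z (lost terms).


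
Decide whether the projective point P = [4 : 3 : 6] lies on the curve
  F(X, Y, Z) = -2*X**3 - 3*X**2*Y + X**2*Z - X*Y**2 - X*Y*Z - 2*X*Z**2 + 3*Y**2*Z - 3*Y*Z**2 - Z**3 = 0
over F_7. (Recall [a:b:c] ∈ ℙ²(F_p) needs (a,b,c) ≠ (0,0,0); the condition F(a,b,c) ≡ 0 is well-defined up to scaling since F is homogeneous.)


F(4,3,6) ≡ 2 (mod 7); P is NOT on the curve.

Evaluate F(4, 3, 6) term-by-term (mod 7).
  -2*X**3 ↦ -2·64·1·1 = -128
  -3*X**2*Y ↦ -3·16·3·1 = -144
  X**2*Z ↦ 1·16·1·6 = 96
  -X*Y**2 ↦ -1·4·9·1 = -36
  -X*Y*Z ↦ -1·4·3·6 = -72
  -2*X*Z**2 ↦ -2·4·1·36 = -288
  3*Y**2*Z ↦ 3·1·9·6 = 162
  -3*Y*Z**2 ↦ -3·1·3·36 = -324
  -Z**3 ↦ -1·1·1·216 = -216
Sum: F(4, 3, 6) = (-128) + (-144) + (96) + (-36) + (-72) + (-288) + (162) + (-324) + (-216) = -950.
Reducing mod 7: -950 ≡ 2 (mod 7).
Since F(a, b, c) ≡ 2 ≠ 0 (mod 7), P does NOT lie on the curve.


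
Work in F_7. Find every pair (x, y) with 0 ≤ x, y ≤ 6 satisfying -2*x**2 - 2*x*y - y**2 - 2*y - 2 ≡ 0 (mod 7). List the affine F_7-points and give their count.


Affine F_7-points: {(1, 5)}; count = 1.

For each of the 49 pairs (x, y) ∈ F_7², evaluate f(x, y) mod 7. Record the zeros.
  x = 0: [0↦5, 1↦2, 2↦4, 3↦4, 4↦2, 5↦5, 6↦6]  zeros at y ∈ ∅
  x = 1: [0↦3, 1↦5, 2↦5, 3↦3, 4↦6, 5↦0, 6↦6]  zeros at y ∈ {5}
  x = 2: [0↦4, 1↦4, 2↦2, 3↦5, 4↦6, 5↦5, 6↦2]  zeros at y ∈ ∅
  x = 3: [0↦1, 1↦6, 2↦2, 3↦3, 4↦2, 5↦6, 6↦1]  zeros at y ∈ ∅
  x = 4: [0↦1, 1↦4, 2↦5, 3↦4, 4↦1, 5↦3, 6↦3]  zeros at y ∈ ∅
  x = 5: [0↦4, 1↦5, 2↦4, 3↦1, 4↦3, 5↦3, 6↦1]  zeros at y ∈ ∅
  x = 6: [0↦3, 1↦2, 2↦6, 3↦1, 4↦1, 5↦6, 6↦2]  zeros at y ∈ ∅
Collecting zeros: affine points = {(1, 5)}.
Total count |C(F_7)_aff| = 1.


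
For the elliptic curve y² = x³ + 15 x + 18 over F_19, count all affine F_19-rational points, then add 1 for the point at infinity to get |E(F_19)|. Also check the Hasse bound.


Affine points = {(4, 3), (4, 16), (5, 3), (5, 16), (6, 1), (6, 18), (8, 2), (8, 17), (10, 3), (10, 16), (12, 8), (12, 11), (13, 4), (13, 15)}; affine count = 14; |E(F_19)| = 15.

Discriminant check: Δ ∝ 4a³ + 27b² = 4·15³ + 27·18² = 4·3375 + 27·324 ≡ 18 (mod 19). Nonzero ⇒ E is nonsingular.
For each x ∈ F_19, compute rhs = x³ + 15·x + 18 mod 19, then count y ∈ F_19 with y² ≡ rhs.
  x = 0: rhs = 18, matching y values: none (0 points).
  x = 1: rhs = 15, matching y values: none (0 points).
  x = 2: rhs = 18, matching y values: none (0 points).
  x = 3: rhs = 14, matching y values: none (0 points).
  x = 4: rhs = 9, matching y values: 3, 16 (2 points).
  x = 5: rhs = 9, matching y values: 3, 16 (2 points).
  x = 6: rhs = 1, matching y values: 1, 18 (2 points).
  x = 7: rhs = 10, matching y values: none (0 points).
  x = 8: rhs = 4, matching y values: 2, 17 (2 points).
  x = 9: rhs = 8, matching y values: none (0 points).
  x = 10: rhs = 9, matching y values: 3, 16 (2 points).
  x = 11: rhs = 13, matching y values: none (0 points).
  x = 12: rhs = 7, matching y values: 8, 11 (2 points).
  x = 13: rhs = 16, matching y values: 4, 15 (2 points).
  x = 14: rhs = 8, matching y values: none (0 points).
  x = 15: rhs = 8, matching y values: none (0 points).
  x = 16: rhs = 3, matching y values: none (0 points).
  x = 17: rhs = 18, matching y values: none (0 points).
  x = 18: rhs = 2, matching y values: none (0 points).
Total affine count: 14.
Full point count |E(F_19)| = 14 + 1 = 15.
Hasse bound: |15 − (19+1)| = |-5| = 5 ≤ 2√19 ≈ 8.7178 ✓.


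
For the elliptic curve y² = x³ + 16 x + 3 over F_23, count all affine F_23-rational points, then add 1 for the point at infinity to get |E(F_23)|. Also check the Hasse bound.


Affine points = {(0, 7), (0, 16), (3, 3), (3, 20), (4, 4), (4, 19), (5, 1), (5, 22), (6, 4), (6, 19), (9, 5), (9, 18), (10, 6), (10, 17), (13, 4), (13, 19), (14, 2), (14, 21), (16, 10), (16, 13), (17, 6), (17, 17), (19, 6), (19, 17), (21, 3), (21, 20), (22, 3), (22, 20)}; affine count = 28; |E(F_23)| = 29.

Discriminant check: Δ ∝ 4a³ + 27b² = 4·16³ + 27·3² = 4·4096 + 27·9 ≡ 21 (mod 23). Nonzero ⇒ E is nonsingular.
For each x ∈ F_23, compute rhs = x³ + 16·x + 3 mod 23, then count y ∈ F_23 with y² ≡ rhs.
  x = 0: rhs = 3, matching y values: 7, 16 (2 points).
  x = 1: rhs = 20, matching y values: none (0 points).
  x = 2: rhs = 20, matching y values: none (0 points).
  x = 3: rhs = 9, matching y values: 3, 20 (2 points).
  x = 4: rhs = 16, matching y values: 4, 19 (2 points).
  x = 5: rhs = 1, matching y values: 1, 22 (2 points).
  x = 6: rhs = 16, matching y values: 4, 19 (2 points).
  x = 7: rhs = 21, matching y values: none (0 points).
  x = 8: rhs = 22, matching y values: none (0 points).
  x = 9: rhs = 2, matching y values: 5, 18 (2 points).
  x = 10: rhs = 13, matching y values: 6, 17 (2 points).
  x = 11: rhs = 15, matching y values: none (0 points).
  x = 12: rhs = 14, matching y values: none (0 points).
  x = 13: rhs = 16, matching y values: 4, 19 (2 points).
  x = 14: rhs = 4, matching y values: 2, 21 (2 points).
  x = 15: rhs = 7, matching y values: none (0 points).
  x = 16: rhs = 8, matching y values: 10, 13 (2 points).
  x = 17: rhs = 13, matching y values: 6, 17 (2 points).
  x = 18: rhs = 5, matching y values: none (0 points).
  x = 19: rhs = 13, matching y values: 6, 17 (2 points).
  x = 20: rhs = 20, matching y values: none (0 points).
  x = 21: rhs = 9, matching y values: 3, 20 (2 points).
  x = 22: rhs = 9, matching y values: 3, 20 (2 points).
Total affine count: 28.
Full point count |E(F_23)| = 28 + 1 = 29.
Hasse bound: |29 − (23+1)| = |5| = 5 ≤ 2√23 ≈ 9.5917 ✓.


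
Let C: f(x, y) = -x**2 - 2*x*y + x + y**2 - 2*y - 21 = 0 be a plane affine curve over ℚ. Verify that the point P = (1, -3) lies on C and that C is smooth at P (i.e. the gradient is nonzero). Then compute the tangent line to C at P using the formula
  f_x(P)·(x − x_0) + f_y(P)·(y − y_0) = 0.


Tangent line at P: 5*x - 10*y - 35 = 0.

Step 1: f(1, -3) = 0, so P lies on C.
Step 2: partial derivatives
  f_x(x, y) = -2*x - 2*y + 1, f_y(x, y) = -2*x + 2*y - 2.
  f_x(P) = 5, f_y(P) = -10 (gradient nonzero, so P is smooth).
Step 3: tangent line at P: 5·(x − 1) + -10·(y − -3) = 0.
Expanding: 5*x - 10*y - 35 = 0.


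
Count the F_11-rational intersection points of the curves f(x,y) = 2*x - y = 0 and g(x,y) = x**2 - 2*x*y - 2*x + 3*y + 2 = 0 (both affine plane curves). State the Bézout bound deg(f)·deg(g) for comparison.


Common zeros: ∅; count = 0; Bézout bound = 2.

deg(f) = 1, deg(g) = 2, so Bézout bound = 2.
Scan x ∈ F_11. For each x, list the y ∈ F_11 with f(x, y) ≡ 0 and those with g(x, y) ≡ 0 (mod 11); the common zeros in that column are the intersection.
  x = 0: f ≡ 0 at y ∈ {0}; g ≡ 0 at y ∈ {3}; common: ∅.
  x = 1: f ≡ 0 at y ∈ {2}; g ≡ 0 at y ∈ {10}; common: ∅.
  x = 2: f ≡ 0 at y ∈ {4}; g ≡ 0 at y ∈ {2}; common: ∅.
  x = 3: f ≡ 0 at y ∈ {6}; g ≡ 0 at y ∈ {9}; common: ∅.
  x = 4: f ≡ 0 at y ∈ {8}; g ≡ 0 at y ∈ {2}; common: ∅.
  x = 5: f ≡ 0 at y ∈ {10}; g ≡ 0 at y ∈ {4}; common: ∅.
  x = 6: f ≡ 0 at y ∈ {1}; g ≡ 0 at y ∈ {9}; common: ∅.
  x = 7: f ≡ 0 at y ∈ {3}; g ≡ 0 at y ∈ ∅; common: ∅.
  x = 8: f ≡ 0 at y ∈ {5}; g ≡ 0 at y ∈ {3}; common: ∅.
  x = 9: f ≡ 0 at y ∈ {7}; g ≡ 0 at y ∈ {8}; common: ∅.
  x = 10: f ≡ 0 at y ∈ {9}; g ≡ 0 at y ∈ {10}; common: ∅.
Collecting: common zeros = ∅, so the count is 0.
Comparison with the Bézout bound: 0 ≤ 2 = deg(f)·deg(g), as expected for curves with no common component (the affine F_11-count falls short of the bound because intersections may lie at infinity, over extension fields, or carry multiplicity).


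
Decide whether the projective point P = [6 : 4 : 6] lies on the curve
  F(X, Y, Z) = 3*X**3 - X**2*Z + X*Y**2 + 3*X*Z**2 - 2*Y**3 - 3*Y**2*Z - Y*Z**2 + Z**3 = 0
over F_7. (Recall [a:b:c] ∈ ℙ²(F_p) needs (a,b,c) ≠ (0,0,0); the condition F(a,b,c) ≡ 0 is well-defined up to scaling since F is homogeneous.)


F(6,4,6) ≡ 6 (mod 7); P is NOT on the curve.

Evaluate F(6, 4, 6) term-by-term (mod 7).
  3*X**3 ↦ 3·216·1·1 = 648
  -X**2*Z ↦ -1·36·1·6 = -216
  X*Y**2 ↦ 1·6·16·1 = 96
  3*X*Z**2 ↦ 3·6·1·36 = 648
  -2*Y**3 ↦ -2·1·64·1 = -128
  -3*Y**2*Z ↦ -3·1·16·6 = -288
  -Y*Z**2 ↦ -1·1·4·36 = -144
  Z**3 ↦ 1·1·1·216 = 216
Sum: F(6, 4, 6) = (648) + (-216) + (96) + (648) + (-128) + (-288) + (-144) + (216) = 832.
Reducing mod 7: 832 ≡ 6 (mod 7).
Since F(a, b, c) ≡ 6 ≠ 0 (mod 7), P does NOT lie on the curve.


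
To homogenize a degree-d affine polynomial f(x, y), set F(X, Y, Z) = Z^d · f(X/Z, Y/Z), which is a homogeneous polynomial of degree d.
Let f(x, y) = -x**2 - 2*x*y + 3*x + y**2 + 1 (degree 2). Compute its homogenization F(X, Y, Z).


F(X, Y, Z) = -X**2 - 2*X*Y + 3*X*Z + Y**2 + Z**2

deg(f) = 2.
Substitute x = X/Z, y = Y/Z into f, then multiply by Z^2.
  monomial -1·x^2·y^0 ↦ -1·X^2·Y^0·Z^0.
  monomial -2·x^1·y^1 ↦ -2·X^1·Y^1·Z^0.
  monomial 3·x^1·y^0 ↦ 3·X^1·Y^0·Z^1.
  monomial 1·x^0·y^2 ↦ 1·X^0·Y^2·Z^0.
  monomial 1·x^0·y^0 ↦ 1·X^0·Y^0·Z^2.
Collecting: F(X, Y, Z) = -X**2 - 2*X*Y + 3*X*Z + Y**2 + Z**2.


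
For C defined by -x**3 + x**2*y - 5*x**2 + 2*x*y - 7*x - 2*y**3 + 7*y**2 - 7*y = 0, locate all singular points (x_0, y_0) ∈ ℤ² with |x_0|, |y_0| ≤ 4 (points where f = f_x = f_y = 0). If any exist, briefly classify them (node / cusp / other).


Singular points: {(-1, 1)}; classification: node.

Compute partial derivatives:
  f_x = -3*x**2 + 2*x*y - 10*x + 2*y - 7.
  f_y = x**2 + 2*x - 6*y**2 + 14*y - 7.
Scan x_0 ∈ {−4, ..., 4}. For each x_0, f_y(x_0, y) is a polynomial in y; find its integer roots y ∈ {−4, ..., 4}, then test f_x and f at those candidates.
  x = -4: f_y(-4, y) = -6*y**2 + 14*y + 1; no integer root y with |y| ≤ 4.
  x = -3: f_y(-3, y) = -6*y**2 + 14*y - 4; vanishes at y ∈ {2}. (-3, 2): f_x = -12 ≠ 0.
  x = -2: f_y(-2, y) = -6*y**2 + 14*y - 7; no integer root y with |y| ≤ 4.
  x = -1: f_y(-1, y) = -6*y**2 + 14*y - 8; vanishes at y ∈ {1}. (-1, 1): f_x = 0, f = 0 — SINGULAR.
  x = 0: f_y(0, y) = -6*y**2 + 14*y - 7; no integer root y with |y| ≤ 4.
  x = 1: f_y(1, y) = -6*y**2 + 14*y - 4; vanishes at y ∈ {2}. (1, 2): f_x = -12 ≠ 0.
  x = 2: f_y(2, y) = -6*y**2 + 14*y + 1; no integer root y with |y| ≤ 4.
  x = 3: f_y(3, y) = -6*y**2 + 14*y + 8; no integer root y with |y| ≤ 4.
  x = 4: f_y(4, y) = -6*y**2 + 14*y + 17; no integer root y with |y| ≤ 4.
Only singular point on the grid: (-1, 1).
Classify: substitute x = -1 + u, y = 1 + v and expand: f = -u**3 + u**2*v - u**2 - 2*v**3 + v**2.
No constant or linear terms (consistent with a singular point). Quadratic part: -u**2 + v**2. Cubic part: -u**3 + u**2*v - 2*v**3.
The quadratic part v**2 - u**2 = (v − u)(v + u) splits into two distinct linear factors, so there are two distinct tangent lines y − 1 = ±(x − -1) — this is a node (ordinary double point).
Classification: node.


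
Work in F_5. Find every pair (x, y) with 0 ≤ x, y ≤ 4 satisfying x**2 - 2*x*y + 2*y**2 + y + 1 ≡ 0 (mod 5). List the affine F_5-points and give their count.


Affine F_5-points: {(1, 4), (2, 0), (2, 4), (3, 0)}; count = 4.

For each of the 25 pairs (x, y) ∈ F_5², evaluate f(x, y) mod 5. Record the zeros.
  x = 0: [0↦1, 1↦4, 2↦1, 3↦2, 4↦2]  zeros at y ∈ ∅
  x = 1: [0↦2, 1↦3, 2↦3, 3↦2, 4↦0]  zeros at y ∈ {4}
  x = 2: [0↦0, 1↦4, 2↦2, 3↦4, 4↦0]  zeros at y ∈ {0, 4}
  x = 3: [0↦0, 1↦2, 2↦3, 3↦3, 4↦2]  zeros at y ∈ {0}
  x = 4: [0↦2, 1↦2, 2↦1, 3↦4, 4↦1]  zeros at y ∈ ∅
Collecting zeros: affine points = {(1, 4), (2, 0), (2, 4), (3, 0)}.
Total count |C(F_5)_aff| = 4.


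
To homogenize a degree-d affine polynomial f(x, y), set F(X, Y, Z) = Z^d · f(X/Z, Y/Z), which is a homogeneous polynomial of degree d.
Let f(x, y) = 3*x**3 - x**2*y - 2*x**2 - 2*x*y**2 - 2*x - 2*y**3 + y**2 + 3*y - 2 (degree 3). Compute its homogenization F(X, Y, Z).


F(X, Y, Z) = 3*X**3 - X**2*Y - 2*X**2*Z - 2*X*Y**2 - 2*X*Z**2 - 2*Y**3 + Y**2*Z + 3*Y*Z**2 - 2*Z**3

deg(f) = 3.
Substitute x = X/Z, y = Y/Z into f, then multiply by Z^3.
  monomial 3·x^3·y^0 ↦ 3·X^3·Y^0·Z^0.
  monomial -1·x^2·y^1 ↦ -1·X^2·Y^1·Z^0.
  monomial -2·x^2·y^0 ↦ -2·X^2·Y^0·Z^1.
  monomial -2·x^1·y^2 ↦ -2·X^1·Y^2·Z^0.
  monomial -2·x^1·y^0 ↦ -2·X^1·Y^0·Z^2.
  monomial -2·x^0·y^3 ↦ -2·X^0·Y^3·Z^0.
  monomial 1·x^0·y^2 ↦ 1·X^0·Y^2·Z^1.
  monomial 3·x^0·y^1 ↦ 3·X^0·Y^1·Z^2.
  monomial -2·x^0·y^0 ↦ -2·X^0·Y^0·Z^3.
Collecting: F(X, Y, Z) = 3*X**3 - X**2*Y - 2*X**2*Z - 2*X*Y**2 - 2*X*Z**2 - 2*Y**3 + Y**2*Z + 3*Y*Z**2 - 2*Z**3.


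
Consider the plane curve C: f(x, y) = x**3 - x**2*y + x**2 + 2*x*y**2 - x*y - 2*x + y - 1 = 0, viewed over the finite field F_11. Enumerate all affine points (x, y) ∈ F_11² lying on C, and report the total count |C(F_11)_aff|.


Affine F_11-points: {(0, 1), (1, 1), (1, 5), (2, 6), (2, 9), (4, 5), (4, 7), (5, 2), (10, 1), (10, 5)}; count = 10.

For each of the 121 pairs (x, y) ∈ F_11², evaluate f(x, y) mod 11. Record the zeros.
  x = 0: [0↦10, 1↦0, 2↦1, 3↦2, 4↦3, 5↦4, 6↦5, 7↦6, 8↦7, 9↦8, 10↦9]  zeros at y ∈ {1}
  x = 1: [0↦10, 1↦0, 2↦5, 3↦3, 4↦5, 5↦0, 6↦10, 7↦2, 8↦9, 9↦9, 10↦2]  zeros at y ∈ {1, 5}
  x = 2: [0↦7, 1↦6, 2↦2, 3↦6, 4↦7, 5↦5, 6↦0, 7↦3, 8↦3, 9↦0, 10↦5]  zeros at y ∈ {6, 9}
  x = 3: [0↦7, 1↦2, 2↦9, 3↦6, 4↦4, 5↦3, 6↦3, 7↦4, 8↦6, 9↦9, 10↦2]  zeros at y ∈ ∅
  x = 4: [0↦5, 1↦5, 2↦10, 3↦9, 4↦2, 5↦0, 6↦3, 7↦0, 8↦2, 9↦9, 10↦10]  zeros at y ∈ {5, 7}
  x = 5: [0↦7, 1↦10, 2↦0, 3↦10, 4↦7, 5↦2, 6↦6, 7↦8, 8↦8, 9↦6, 10↦2]  zeros at y ∈ {2}
  x = 6: [0↦8, 1↦1, 2↦7, 3↦4, 4↦3, 5↦4, 6↦7, 7↦1, 8↦8, 9↦6, 10↦6]  zeros at y ∈ ∅
  x = 7: [0↦3, 1↦6, 2↦4, 3↦8, 4↦7, 5↦1, 6↦1, 7↦7, 8↦8, 9↦4, 10↦6]  zeros at y ∈ ∅
  x = 8: [0↦9, 1↦9, 2↦8, 3↦6, 4↦3, 5↦10, 6↦5, 7↦10, 8↦3, 9↦6, 10↦8]  zeros at y ∈ ∅
  x = 9: [0↦10, 1↦5, 2↦3, 3↦4, 4↦8, 5↦4, 6↦3, 7↦5, 8↦10, 9↦7, 10↦7]  zeros at y ∈ ∅
  x = 10: [0↦1, 1↦0, 2↦6, 3↦8, 4↦6, 5↦0, 6↦1, 7↦9, 8↦2, 9↦2, 10↦9]  zeros at y ∈ {1, 5}
Collecting zeros: affine points = {(0, 1), (1, 1), (1, 5), (2, 6), (2, 9), (4, 5), (4, 7), (5, 2), (10, 1), (10, 5)}.
Total count |C(F_11)_aff| = 10.


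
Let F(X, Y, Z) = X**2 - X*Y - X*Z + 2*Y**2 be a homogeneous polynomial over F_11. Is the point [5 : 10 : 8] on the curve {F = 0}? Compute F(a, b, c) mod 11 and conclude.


F(5,10,8) ≡ 3 (mod 11); P is NOT on the curve.

Evaluate F(5, 10, 8) term-by-term (mod 11).
  X**2 ↦ 1·25·1·1 = 25
  -X*Y ↦ -1·5·10·1 = -50
  -X*Z ↦ -1·5·1·8 = -40
  2*Y**2 ↦ 2·1·100·1 = 200
Sum: F(5, 10, 8) = (25) + (-50) + (-40) + (200) = 135.
Reducing mod 11: 135 ≡ 3 (mod 11).
Since F(a, b, c) ≡ 3 ≠ 0 (mod 11), P does NOT lie on the curve.


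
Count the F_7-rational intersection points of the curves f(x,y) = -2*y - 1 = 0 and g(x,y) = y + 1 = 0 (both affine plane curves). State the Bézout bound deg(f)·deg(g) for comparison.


Common zeros: ∅; count = 0; Bézout bound = 1.

deg(f) = 1, deg(g) = 1, so Bézout bound = 1.
Scan x ∈ F_7. For each x, list the y ∈ F_7 with f(x, y) ≡ 0 and those with g(x, y) ≡ 0 (mod 7); the common zeros in that column are the intersection.
  x = 0: f ≡ 0 at y ∈ {3}; g ≡ 0 at y ∈ {6}; common: ∅.
  x = 1: f ≡ 0 at y ∈ {3}; g ≡ 0 at y ∈ {6}; common: ∅.
  x = 2: f ≡ 0 at y ∈ {3}; g ≡ 0 at y ∈ {6}; common: ∅.
  x = 3: f ≡ 0 at y ∈ {3}; g ≡ 0 at y ∈ {6}; common: ∅.
  x = 4: f ≡ 0 at y ∈ {3}; g ≡ 0 at y ∈ {6}; common: ∅.
  x = 5: f ≡ 0 at y ∈ {3}; g ≡ 0 at y ∈ {6}; common: ∅.
  x = 6: f ≡ 0 at y ∈ {3}; g ≡ 0 at y ∈ {6}; common: ∅.
Collecting: common zeros = ∅, so the count is 0.
Comparison with the Bézout bound: 0 ≤ 1 = deg(f)·deg(g), as expected for curves with no common component (the affine F_7-count falls short of the bound because intersections may lie at infinity, over extension fields, or carry multiplicity).


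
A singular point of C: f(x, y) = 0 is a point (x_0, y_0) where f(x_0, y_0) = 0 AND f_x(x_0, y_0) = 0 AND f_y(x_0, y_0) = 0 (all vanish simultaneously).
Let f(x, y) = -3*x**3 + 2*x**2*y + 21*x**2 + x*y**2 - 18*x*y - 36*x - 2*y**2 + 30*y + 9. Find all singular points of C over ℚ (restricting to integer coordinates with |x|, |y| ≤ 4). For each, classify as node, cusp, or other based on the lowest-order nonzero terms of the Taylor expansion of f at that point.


Singular points: {(3, 3)}; classification: cusp.

Compute partial derivatives:
  f_x = -9*x**2 + 4*x*y + 42*x + y**2 - 18*y - 36.
  f_y = 2*x**2 + 2*x*y - 18*x - 4*y + 30.
Scan x_0 ∈ {−4, ..., 4}. For each x_0, f_y(x_0, y) is a polynomial in y; find its integer roots y ∈ {−4, ..., 4}, then test f_x and f at those candidates.
  x = -4: f_y(-4, y) = 134 - 12*y; no integer root y with |y| ≤ 4.
  x = -3: f_y(-3, y) = 102 - 10*y; no integer root y with |y| ≤ 4.
  x = -2: f_y(-2, y) = 74 - 8*y; no integer root y with |y| ≤ 4.
  x = -1: f_y(-1, y) = 50 - 6*y; no integer root y with |y| ≤ 4.
  x = 0: f_y(0, y) = 30 - 4*y; no integer root y with |y| ≤ 4.
  x = 1: f_y(1, y) = 14 - 2*y; no integer root y with |y| ≤ 4.
  x = 2: f_y(2, y) = 2; no integer root y with |y| ≤ 4.
  x = 3: f_y(3, y) = 2*y - 6; vanishes at y ∈ {3}. (3, 3): f_x = 0, f = 0 — SINGULAR.
  x = 4: f_y(4, y) = 4*y - 10; no integer root y with |y| ≤ 4.
Only singular point on the grid: (3, 3).
Classify: substitute x = 3 + u, y = 3 + v and expand: f = -3*u**3 + 2*u**2*v + u*v**2 + v**2.
No constant or linear terms (consistent with a singular point). Quadratic part: v**2. Cubic part: -3*u**3 + 2*u**2*v + u*v**2.
The quadratic part v**2 is a perfect square, so there is a single (double) tangent line v = 0, i.e. y = 3. Restricting the cubic part to that line (v = 0) leaves -3*u**3 ≠ 0, so f is not divisible by v and the branch is v² ≈ 3*u**3 to lowest order — this is a cusp.
Classification: cusp.


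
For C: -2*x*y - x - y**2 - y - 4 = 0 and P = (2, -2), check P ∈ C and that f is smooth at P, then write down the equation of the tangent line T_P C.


Tangent line at P: 3*x - y - 8 = 0.

Step 1: f(2, -2) = 0, so P lies on C.
Step 2: partial derivatives
  f_x(x, y) = -2*y - 1, f_y(x, y) = -2*x - 2*y - 1.
  f_x(P) = 3, f_y(P) = -1 (gradient nonzero, so P is smooth).
Step 3: tangent line at P: 3·(x − 2) + -1·(y − -2) = 0.
Expanding: 3*x - y - 8 = 0.


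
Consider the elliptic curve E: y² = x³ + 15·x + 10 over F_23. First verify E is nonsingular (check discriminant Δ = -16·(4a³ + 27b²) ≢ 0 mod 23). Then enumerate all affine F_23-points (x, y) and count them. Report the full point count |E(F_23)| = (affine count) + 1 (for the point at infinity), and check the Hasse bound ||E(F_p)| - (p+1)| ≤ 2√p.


Affine points = {(1, 7), (1, 16), (2, 5), (2, 18), (3, 6), (3, 17), (5, 7), (5, 16), (9, 0), (12, 3), (12, 20), (17, 7), (17, 16), (19, 1), (19, 22), (21, 8), (21, 15)}; affine count = 17; |E(F_23)| = 18.

Discriminant check: Δ ∝ 4a³ + 27b² = 4·15³ + 27·10² = 4·3375 + 27·100 ≡ 8 (mod 23). Nonzero ⇒ E is nonsingular.
For each x ∈ F_23, compute rhs = x³ + 15·x + 10 mod 23, then count y ∈ F_23 with y² ≡ rhs.
  x = 0: rhs = 10, matching y values: none (0 points).
  x = 1: rhs = 3, matching y values: 7, 16 (2 points).
  x = 2: rhs = 2, matching y values: 5, 18 (2 points).
  x = 3: rhs = 13, matching y values: 6, 17 (2 points).
  x = 4: rhs = 19, matching y values: none (0 points).
  x = 5: rhs = 3, matching y values: 7, 16 (2 points).
  x = 6: rhs = 17, matching y values: none (0 points).
  x = 7: rhs = 21, matching y values: none (0 points).
  x = 8: rhs = 21, matching y values: none (0 points).
  x = 9: rhs = 0, matching y values: 0 (1 points).
  x = 10: rhs = 10, matching y values: none (0 points).
  x = 11: rhs = 11, matching y values: none (0 points).
  x = 12: rhs = 9, matching y values: 3, 20 (2 points).
  x = 13: rhs = 10, matching y values: none (0 points).
  x = 14: rhs = 20, matching y values: none (0 points).
  x = 15: rhs = 22, matching y values: none (0 points).
  x = 16: rhs = 22, matching y values: none (0 points).
  x = 17: rhs = 3, matching y values: 7, 16 (2 points).
  x = 18: rhs = 17, matching y values: none (0 points).
  x = 19: rhs = 1, matching y values: 1, 22 (2 points).
  x = 20: rhs = 7, matching y values: none (0 points).
  x = 21: rhs = 18, matching y values: 8, 15 (2 points).
  x = 22: rhs = 17, matching y values: none (0 points).
Total affine count: 17.
Full point count |E(F_23)| = 17 + 1 = 18.
Hasse bound: |18 − (23+1)| = |-6| = 6 ≤ 2√23 ≈ 9.5917 ✓.


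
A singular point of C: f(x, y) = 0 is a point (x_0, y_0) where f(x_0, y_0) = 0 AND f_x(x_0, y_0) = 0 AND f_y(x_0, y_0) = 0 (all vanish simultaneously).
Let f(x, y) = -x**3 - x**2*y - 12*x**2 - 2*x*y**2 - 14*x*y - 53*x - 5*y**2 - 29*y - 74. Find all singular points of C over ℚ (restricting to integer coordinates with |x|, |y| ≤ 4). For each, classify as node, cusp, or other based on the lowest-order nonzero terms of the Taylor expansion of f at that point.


Singular points: {(-3, -2)}; classification: node.

Compute partial derivatives:
  f_x = -3*x**2 - 2*x*y - 24*x - 2*y**2 - 14*y - 53.
  f_y = -x**2 - 4*x*y - 14*x - 10*y - 29.
Scan x_0 ∈ {−4, ..., 4}. For each x_0, f_y(x_0, y) is a polynomial in y; find its integer roots y ∈ {−4, ..., 4}, then test f_x and f at those candidates.
  x = -4: f_y(-4, y) = 6*y + 11; no integer root y with |y| ≤ 4.
  x = -3: f_y(-3, y) = 2*y + 4; vanishes at y ∈ {-2}. (-3, -2): f_x = 0, f = 0 — SINGULAR.
  x = -2: f_y(-2, y) = -2*y - 5; no integer root y with |y| ≤ 4.
  x = -1: f_y(-1, y) = -6*y - 16; no integer root y with |y| ≤ 4.
  x = 0: f_y(0, y) = -10*y - 29; no integer root y with |y| ≤ 4.
  x = 1: f_y(1, y) = -14*y - 44; no integer root y with |y| ≤ 4.
  x = 2: f_y(2, y) = -18*y - 61; no integer root y with |y| ≤ 4.
  x = 3: f_y(3, y) = -22*y - 80; no integer root y with |y| ≤ 4.
  x = 4: f_y(4, y) = -26*y - 101; no integer root y with |y| ≤ 4.
Only singular point on the grid: (-3, -2).
Classify: substitute x = -3 + u, y = -2 + v and expand: f = -u**3 - u**2*v - u**2 - 2*u*v**2 + v**2.
No constant or linear terms (consistent with a singular point). Quadratic part: -u**2 + v**2. Cubic part: -u**3 - u**2*v - 2*u*v**2.
The quadratic part v**2 - u**2 = (v − u)(v + u) splits into two distinct linear factors, so there are two distinct tangent lines y − -2 = ±(x − -3) — this is a node (ordinary double point).
Classification: node.


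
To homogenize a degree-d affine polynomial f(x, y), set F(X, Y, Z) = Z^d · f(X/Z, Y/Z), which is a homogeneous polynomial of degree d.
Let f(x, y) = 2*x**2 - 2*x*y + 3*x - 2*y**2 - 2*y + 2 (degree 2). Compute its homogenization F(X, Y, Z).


F(X, Y, Z) = 2*X**2 - 2*X*Y + 3*X*Z - 2*Y**2 - 2*Y*Z + 2*Z**2

deg(f) = 2.
Substitute x = X/Z, y = Y/Z into f, then multiply by Z^2.
  monomial 2·x^2·y^0 ↦ 2·X^2·Y^0·Z^0.
  monomial -2·x^1·y^1 ↦ -2·X^1·Y^1·Z^0.
  monomial 3·x^1·y^0 ↦ 3·X^1·Y^0·Z^1.
  monomial -2·x^0·y^2 ↦ -2·X^0·Y^2·Z^0.
  monomial -2·x^0·y^1 ↦ -2·X^0·Y^1·Z^1.
  monomial 2·x^0·y^0 ↦ 2·X^0·Y^0·Z^2.
Collecting: F(X, Y, Z) = 2*X**2 - 2*X*Y + 3*X*Z - 2*Y**2 - 2*Y*Z + 2*Z**2.


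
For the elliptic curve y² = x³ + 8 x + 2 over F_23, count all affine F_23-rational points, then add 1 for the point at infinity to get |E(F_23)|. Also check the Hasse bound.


Affine points = {(0, 5), (0, 18), (2, 7), (2, 16), (4, 11), (4, 12), (5, 11), (5, 12), (6, 6), (6, 17), (8, 7), (8, 16), (10, 1), (10, 22), (11, 8), (11, 15), (12, 3), (12, 20), (13, 7), (13, 16), (14, 11), (14, 12), (15, 1), (15, 22), (21, 1), (21, 22), (22, 4), (22, 19)}; affine count = 28; |E(F_23)| = 29.

Discriminant check: Δ ∝ 4a³ + 27b² = 4·8³ + 27·2² = 4·512 + 27·4 ≡ 17 (mod 23). Nonzero ⇒ E is nonsingular.
For each x ∈ F_23, compute rhs = x³ + 8·x + 2 mod 23, then count y ∈ F_23 with y² ≡ rhs.
  x = 0: rhs = 2, matching y values: 5, 18 (2 points).
  x = 1: rhs = 11, matching y values: none (0 points).
  x = 2: rhs = 3, matching y values: 7, 16 (2 points).
  x = 3: rhs = 7, matching y values: none (0 points).
  x = 4: rhs = 6, matching y values: 11, 12 (2 points).
  x = 5: rhs = 6, matching y values: 11, 12 (2 points).
  x = 6: rhs = 13, matching y values: 6, 17 (2 points).
  x = 7: rhs = 10, matching y values: none (0 points).
  x = 8: rhs = 3, matching y values: 7, 16 (2 points).
  x = 9: rhs = 21, matching y values: none (0 points).
  x = 10: rhs = 1, matching y values: 1, 22 (2 points).
  x = 11: rhs = 18, matching y values: 8, 15 (2 points).
  x = 12: rhs = 9, matching y values: 3, 20 (2 points).
  x = 13: rhs = 3, matching y values: 7, 16 (2 points).
  x = 14: rhs = 6, matching y values: 11, 12 (2 points).
  x = 15: rhs = 1, matching y values: 1, 22 (2 points).
  x = 16: rhs = 17, matching y values: none (0 points).
  x = 17: rhs = 14, matching y values: none (0 points).
  x = 18: rhs = 21, matching y values: none (0 points).
  x = 19: rhs = 21, matching y values: none (0 points).
  x = 20: rhs = 20, matching y values: none (0 points).
  x = 21: rhs = 1, matching y values: 1, 22 (2 points).
  x = 22: rhs = 16, matching y values: 4, 19 (2 points).
Total affine count: 28.
Full point count |E(F_23)| = 28 + 1 = 29.
Hasse bound: |29 − (23+1)| = |5| = 5 ≤ 2√23 ≈ 9.5917 ✓.


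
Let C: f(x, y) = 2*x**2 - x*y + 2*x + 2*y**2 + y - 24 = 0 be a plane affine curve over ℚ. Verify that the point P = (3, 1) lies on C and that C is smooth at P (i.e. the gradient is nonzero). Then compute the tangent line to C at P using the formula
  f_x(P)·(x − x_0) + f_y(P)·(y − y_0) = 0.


Tangent line at P: 13*x + 2*y - 41 = 0.

Step 1: f(3, 1) = 0, so P lies on C.
Step 2: partial derivatives
  f_x(x, y) = 4*x - y + 2, f_y(x, y) = -x + 4*y + 1.
  f_x(P) = 13, f_y(P) = 2 (gradient nonzero, so P is smooth).
Step 3: tangent line at P: 13·(x − 3) + 2·(y − 1) = 0.
Expanding: 13*x + 2*y - 41 = 0.


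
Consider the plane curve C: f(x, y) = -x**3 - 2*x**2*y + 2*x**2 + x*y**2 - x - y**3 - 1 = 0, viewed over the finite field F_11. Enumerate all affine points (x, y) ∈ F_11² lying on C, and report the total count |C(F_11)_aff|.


Affine F_11-points: {(0, 10), (2, 8), (4, 1), (4, 4), (4, 10), (6, 4), (6, 6), (6, 7), (7, 0), (7, 2), (7, 5), (8, 6), (9, 5), (9, 6), (9, 9), (10, 9)}; count = 16.

For each of the 121 pairs (x, y) ∈ F_11², evaluate f(x, y) mod 11. Record the zeros.
  x = 0: [0↦10, 1↦9, 2↦2, 3↦5, 4↦1, 5↦6, 6↦3, 7↦8, 8↦4, 9↦7, 10↦0]  zeros at y ∈ {10}
  x = 1: [0↦10, 1↦8, 2↦2, 3↦8, 4↦9, 5↦10, 6↦5, 7↦10, 8↦8, 9↦4, 10↦3]  zeros at y ∈ ∅
  x = 2: [0↦8, 1↦1, 2↦3, 3↦8, 4↦10, 5↦3, 6↦3, 7↦4, 8↦0, 9↦7, 10↦8]  zeros at y ∈ {8}
  x = 3: [0↦9, 1↦4, 2↦10, 3↦10, 4↦9, 5↦1, 6↦2, 7↦6, 8↦7, 9↦10, 10↦9]  zeros at y ∈ ∅
  x = 4: [0↦7, 1↦0, 2↦6, 3↦8, 4↦0, 5↦9, 6↦7, 7↦10, 8↦1, 9↦7, 10↦0]  zeros at y ∈ {1, 4, 10}
  x = 5: [0↦7, 1↦5, 2↦7, 3↦7, 4↦10, 5↦10, 6↦1, 7↦10, 8↦9, 9↦3, 10↦8]  zeros at y ∈ ∅
  x = 6: [0↦3, 1↦2, 2↦7, 3↦1, 4↦0, 5↦9, 6↦0, 7↦0, 8↦3, 9↦3, 10↦5]  zeros at y ∈ {4, 6, 7}
  x = 7: [0↦0, 1↦7, 2↦0, 3↦6, 4↦8, 5↦0, 6↦9, 7↦7, 8↦10, 9↦1, 10↦7]  zeros at y ∈ {0, 2, 5}
  x = 8: [0↦3, 1↦3, 2↦2, 3↦5, 4↦6, 5↦10, 6↦0, 7↦3, 8↦2, 9↦2, 10↦8]  zeros at y ∈ {6}
  x = 9: [0↦6, 1↦6, 2↦7, 3↦3, 4↦10, 5↦0, 6↦0, 7↦4, 8↦6, 9↦0, 10↦2]  zeros at y ∈ {5, 6, 9}
  x = 10: [0↦3, 1↦10, 2↦9, 3↦5, 4↦3, 5↦8, 6↦3, 7↦4, 8↦5, 9↦0, 10↦5]  zeros at y ∈ {9}
Collecting zeros: affine points = {(0, 10), (2, 8), (4, 1), (4, 4), (4, 10), (6, 4), (6, 6), (6, 7), (7, 0), (7, 2), (7, 5), (8, 6), (9, 5), (9, 6), (9, 9), (10, 9)}.
Total count |C(F_11)_aff| = 16.
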